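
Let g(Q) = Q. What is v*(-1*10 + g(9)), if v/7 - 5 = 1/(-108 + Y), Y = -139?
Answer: -8638/247 ≈ -34.972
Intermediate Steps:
v = 8638/247 (v = 35 + 7/(-108 - 139) = 35 + 7/(-247) = 35 + 7*(-1/247) = 35 - 7/247 = 8638/247 ≈ 34.972)
v*(-1*10 + g(9)) = 8638*(-1*10 + 9)/247 = 8638*(-10 + 9)/247 = (8638/247)*(-1) = -8638/247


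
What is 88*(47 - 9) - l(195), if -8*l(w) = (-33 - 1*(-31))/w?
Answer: 2608319/780 ≈ 3344.0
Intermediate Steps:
l(w) = 1/(4*w) (l(w) = -(-33 - 1*(-31))/(8*w) = -(-33 + 31)/(8*w) = -(-1)/(4*w) = 1/(4*w))
88*(47 - 9) - l(195) = 88*(47 - 9) - 1/(4*195) = 88*38 - 1/(4*195) = 3344 - 1*1/780 = 3344 - 1/780 = 2608319/780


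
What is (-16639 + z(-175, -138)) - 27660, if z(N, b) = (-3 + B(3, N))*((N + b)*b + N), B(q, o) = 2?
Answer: -87318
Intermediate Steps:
z(N, b) = -N - b*(N + b) (z(N, b) = (-3 + 2)*((N + b)*b + N) = -(b*(N + b) + N) = -(N + b*(N + b)) = -N - b*(N + b))
(-16639 + z(-175, -138)) - 27660 = (-16639 + (-1*(-175) - 1*(-138)² - 1*(-175)*(-138))) - 27660 = (-16639 + (175 - 1*19044 - 24150)) - 27660 = (-16639 + (175 - 19044 - 24150)) - 27660 = (-16639 - 43019) - 27660 = -59658 - 27660 = -87318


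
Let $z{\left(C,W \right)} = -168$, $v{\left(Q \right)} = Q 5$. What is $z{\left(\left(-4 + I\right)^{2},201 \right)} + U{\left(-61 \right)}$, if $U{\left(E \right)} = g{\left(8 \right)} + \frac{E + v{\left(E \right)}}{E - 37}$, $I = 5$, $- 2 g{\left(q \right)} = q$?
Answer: $- \frac{8245}{49} \approx -168.27$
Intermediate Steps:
$v{\left(Q \right)} = 5 Q$
$g{\left(q \right)} = - \frac{q}{2}$
$U{\left(E \right)} = -4 + \frac{6 E}{-37 + E}$ ($U{\left(E \right)} = \left(- \frac{1}{2}\right) 8 + \frac{E + 5 E}{E - 37} = -4 + \frac{6 E}{-37 + E}$)
$z{\left(\left(-4 + I\right)^{2},201 \right)} + U{\left(-61 \right)} = -168 + \frac{2 \left(74 - 61\right)}{-37 - 61} = -168 + 2 \frac{1}{-98} \cdot 13 = -168 + 2 \left(- \frac{1}{98}\right) 13 = -168 - \frac{13}{49} = - \frac{8245}{49}$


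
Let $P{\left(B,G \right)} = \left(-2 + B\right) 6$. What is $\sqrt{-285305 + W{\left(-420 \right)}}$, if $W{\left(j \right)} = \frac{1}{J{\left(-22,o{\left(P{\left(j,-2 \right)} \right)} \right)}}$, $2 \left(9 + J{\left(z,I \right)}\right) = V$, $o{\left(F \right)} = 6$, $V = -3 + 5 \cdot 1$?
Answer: $\frac{i \sqrt{4564882}}{4} \approx 534.14 i$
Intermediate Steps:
$P{\left(B,G \right)} = -12 + 6 B$
$V = 2$ ($V = -3 + 5 = 2$)
$J{\left(z,I \right)} = -8$ ($J{\left(z,I \right)} = -9 + \frac{1}{2} \cdot 2 = -9 + 1 = -8$)
$W{\left(j \right)} = - \frac{1}{8}$ ($W{\left(j \right)} = \frac{1}{-8} = - \frac{1}{8}$)
$\sqrt{-285305 + W{\left(-420 \right)}} = \sqrt{-285305 - \frac{1}{8}} = \sqrt{- \frac{2282441}{8}} = \frac{i \sqrt{4564882}}{4}$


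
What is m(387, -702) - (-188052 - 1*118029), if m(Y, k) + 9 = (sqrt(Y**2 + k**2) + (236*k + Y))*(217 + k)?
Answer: 80469297 - 4365*sqrt(7933) ≈ 8.0081e+7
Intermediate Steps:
m(Y, k) = -9 + (217 + k)*(Y + sqrt(Y**2 + k**2) + 236*k) (m(Y, k) = -9 + (sqrt(Y**2 + k**2) + (236*k + Y))*(217 + k) = -9 + (sqrt(Y**2 + k**2) + (Y + 236*k))*(217 + k) = -9 + (Y + sqrt(Y**2 + k**2) + 236*k)*(217 + k) = -9 + (217 + k)*(Y + sqrt(Y**2 + k**2) + 236*k))
m(387, -702) - (-188052 - 1*118029) = (-9 + 217*387 + 217*sqrt(387**2 + (-702)**2) + 236*(-702)**2 + 51212*(-702) + 387*(-702) - 702*sqrt(387**2 + (-702)**2)) - (-188052 - 1*118029) = (-9 + 83979 + 217*sqrt(149769 + 492804) + 236*492804 - 35950824 - 271674 - 702*sqrt(149769 + 492804)) - (-188052 - 118029) = (-9 + 83979 + 217*sqrt(642573) + 116301744 - 35950824 - 271674 - 6318*sqrt(7933)) - 1*(-306081) = (-9 + 83979 + 217*(9*sqrt(7933)) + 116301744 - 35950824 - 271674 - 6318*sqrt(7933)) + 306081 = (-9 + 83979 + 1953*sqrt(7933) + 116301744 - 35950824 - 271674 - 6318*sqrt(7933)) + 306081 = (80163216 - 4365*sqrt(7933)) + 306081 = 80469297 - 4365*sqrt(7933)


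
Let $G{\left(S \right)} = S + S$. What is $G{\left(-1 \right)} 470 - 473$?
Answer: $-1413$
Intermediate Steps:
$G{\left(S \right)} = 2 S$
$G{\left(-1 \right)} 470 - 473 = 2 \left(-1\right) 470 - 473 = \left(-2\right) 470 - 473 = -940 - 473 = -1413$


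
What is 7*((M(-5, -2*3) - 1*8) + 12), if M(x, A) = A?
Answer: -14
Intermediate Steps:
7*((M(-5, -2*3) - 1*8) + 12) = 7*((-2*3 - 1*8) + 12) = 7*((-6 - 8) + 12) = 7*(-14 + 12) = 7*(-2) = -14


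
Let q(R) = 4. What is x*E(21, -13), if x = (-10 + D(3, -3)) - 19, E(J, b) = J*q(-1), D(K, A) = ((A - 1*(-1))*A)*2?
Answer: -1428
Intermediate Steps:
D(K, A) = 2*A*(1 + A) (D(K, A) = ((A + 1)*A)*2 = ((1 + A)*A)*2 = (A*(1 + A))*2 = 2*A*(1 + A))
E(J, b) = 4*J (E(J, b) = J*4 = 4*J)
x = -17 (x = (-10 + 2*(-3)*(1 - 3)) - 19 = (-10 + 2*(-3)*(-2)) - 19 = (-10 + 12) - 19 = 2 - 19 = -17)
x*E(21, -13) = -68*21 = -17*84 = -1428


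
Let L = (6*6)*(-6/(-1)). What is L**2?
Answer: 46656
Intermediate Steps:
L = 216 (L = 36*(-6*(-1)) = 36*6 = 216)
L**2 = 216**2 = 46656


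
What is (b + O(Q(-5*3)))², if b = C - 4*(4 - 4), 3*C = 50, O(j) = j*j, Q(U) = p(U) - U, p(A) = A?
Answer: 2500/9 ≈ 277.78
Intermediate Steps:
Q(U) = 0 (Q(U) = U - U = 0)
O(j) = j²
C = 50/3 (C = (⅓)*50 = 50/3 ≈ 16.667)
b = 50/3 (b = 50/3 - 4*(4 - 4) = 50/3 - 4*0 = 50/3 + 0 = 50/3 ≈ 16.667)
(b + O(Q(-5*3)))² = (50/3 + 0²)² = (50/3 + 0)² = (50/3)² = 2500/9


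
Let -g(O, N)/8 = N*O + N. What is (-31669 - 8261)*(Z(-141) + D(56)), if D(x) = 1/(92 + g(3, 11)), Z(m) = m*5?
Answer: 731920893/26 ≈ 2.8151e+7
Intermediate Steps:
g(O, N) = -8*N - 8*N*O (g(O, N) = -8*(N*O + N) = -8*(N + N*O) = -8*N - 8*N*O)
Z(m) = 5*m
D(x) = -1/260 (D(x) = 1/(92 - 8*11*(1 + 3)) = 1/(92 - 8*11*4) = 1/(92 - 352) = 1/(-260) = -1/260)
(-31669 - 8261)*(Z(-141) + D(56)) = (-31669 - 8261)*(5*(-141) - 1/260) = -39930*(-705 - 1/260) = -39930*(-183301/260) = 731920893/26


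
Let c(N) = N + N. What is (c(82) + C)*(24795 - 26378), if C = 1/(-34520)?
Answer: -8961804657/34520 ≈ -2.5961e+5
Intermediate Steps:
C = -1/34520 ≈ -2.8969e-5
c(N) = 2*N
(c(82) + C)*(24795 - 26378) = (2*82 - 1/34520)*(24795 - 26378) = (164 - 1/34520)*(-1583) = (5661279/34520)*(-1583) = -8961804657/34520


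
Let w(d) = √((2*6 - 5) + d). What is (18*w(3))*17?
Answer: 306*√10 ≈ 967.66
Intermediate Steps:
w(d) = √(7 + d) (w(d) = √((12 - 5) + d) = √(7 + d))
(18*w(3))*17 = (18*√(7 + 3))*17 = (18*√10)*17 = 306*√10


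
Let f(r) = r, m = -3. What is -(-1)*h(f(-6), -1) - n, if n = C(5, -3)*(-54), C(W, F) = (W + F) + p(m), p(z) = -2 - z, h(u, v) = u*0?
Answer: 162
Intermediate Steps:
h(u, v) = 0
C(W, F) = 1 + F + W (C(W, F) = (W + F) + (-2 - 1*(-3)) = (F + W) + (-2 + 3) = (F + W) + 1 = 1 + F + W)
n = -162 (n = (1 - 3 + 5)*(-54) = 3*(-54) = -162)
-(-1)*h(f(-6), -1) - n = -(-1)*0 - 1*(-162) = -1*0 + 162 = 0 + 162 = 162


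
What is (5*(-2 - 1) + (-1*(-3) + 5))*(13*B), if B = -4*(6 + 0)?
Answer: 2184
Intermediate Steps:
B = -24 (B = -4*6 = -24)
(5*(-2 - 1) + (-1*(-3) + 5))*(13*B) = (5*(-2 - 1) + (-1*(-3) + 5))*(13*(-24)) = (5*(-3) + (3 + 5))*(-312) = (-15 + 8)*(-312) = -7*(-312) = 2184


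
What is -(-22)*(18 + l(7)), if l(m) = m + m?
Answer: 704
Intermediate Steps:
l(m) = 2*m
-(-22)*(18 + l(7)) = -(-22)*(18 + 2*7) = -(-22)*(18 + 14) = -(-22)*32 = -1*(-704) = 704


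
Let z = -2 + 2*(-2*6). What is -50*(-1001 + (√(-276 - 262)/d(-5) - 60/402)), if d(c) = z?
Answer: 3353850/67 + 25*I*√538/13 ≈ 50057.0 + 44.605*I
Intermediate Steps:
z = -26 (z = -2 + 2*(-12) = -2 - 24 = -26)
d(c) = -26
-50*(-1001 + (√(-276 - 262)/d(-5) - 60/402)) = -50*(-1001 + (√(-276 - 262)/(-26) - 60/402)) = -50*(-1001 + (√(-538)*(-1/26) - 60*1/402)) = -50*(-1001 + ((I*√538)*(-1/26) - 10/67)) = -50*(-1001 + (-I*√538/26 - 10/67)) = -50*(-1001 + (-10/67 - I*√538/26)) = -50*(-67077/67 - I*√538/26) = 3353850/67 + 25*I*√538/13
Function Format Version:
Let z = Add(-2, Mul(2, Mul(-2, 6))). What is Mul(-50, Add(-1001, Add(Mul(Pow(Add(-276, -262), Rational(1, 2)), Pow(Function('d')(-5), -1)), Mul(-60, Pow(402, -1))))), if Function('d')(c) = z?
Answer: Add(Rational(3353850, 67), Mul(Rational(25, 13), I, Pow(538, Rational(1, 2)))) ≈ Add(50057., Mul(44.605, I))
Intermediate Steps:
z = -26 (z = Add(-2, Mul(2, -12)) = Add(-2, -24) = -26)
Function('d')(c) = -26
Mul(-50, Add(-1001, Add(Mul(Pow(Add(-276, -262), Rational(1, 2)), Pow(Function('d')(-5), -1)), Mul(-60, Pow(402, -1))))) = Mul(-50, Add(-1001, Add(Mul(Pow(Add(-276, -262), Rational(1, 2)), Pow(-26, -1)), Mul(-60, Pow(402, -1))))) = Mul(-50, Add(-1001, Add(Mul(Pow(-538, Rational(1, 2)), Rational(-1, 26)), Mul(-60, Rational(1, 402))))) = Mul(-50, Add(-1001, Add(Mul(Mul(I, Pow(538, Rational(1, 2))), Rational(-1, 26)), Rational(-10, 67)))) = Mul(-50, Add(-1001, Add(Mul(Rational(-1, 26), I, Pow(538, Rational(1, 2))), Rational(-10, 67)))) = Mul(-50, Add(-1001, Add(Rational(-10, 67), Mul(Rational(-1, 26), I, Pow(538, Rational(1, 2)))))) = Mul(-50, Add(Rational(-67077, 67), Mul(Rational(-1, 26), I, Pow(538, Rational(1, 2))))) = Add(Rational(3353850, 67), Mul(Rational(25, 13), I, Pow(538, Rational(1, 2))))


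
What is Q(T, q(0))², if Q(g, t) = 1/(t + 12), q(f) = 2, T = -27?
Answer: 1/196 ≈ 0.0051020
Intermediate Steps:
Q(g, t) = 1/(12 + t)
Q(T, q(0))² = (1/(12 + 2))² = (1/14)² = 1/196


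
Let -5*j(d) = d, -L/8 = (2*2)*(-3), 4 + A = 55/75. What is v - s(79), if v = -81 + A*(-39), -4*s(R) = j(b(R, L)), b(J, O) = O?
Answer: 208/5 ≈ 41.600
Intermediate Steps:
A = -49/15 (A = -4 + 55/75 = -4 + 55*(1/75) = -4 + 11/15 = -49/15 ≈ -3.2667)
L = 96 (L = -8*2*2*(-3) = -32*(-3) = -8*(-12) = 96)
j(d) = -d/5
s(R) = 24/5 (s(R) = -(-1)*96/20 = -¼*(-96/5) = 24/5)
v = 232/5 (v = -81 - 49/15*(-39) = -81 + 637/5 = 232/5 ≈ 46.400)
v - s(79) = 232/5 - 1*24/5 = 232/5 - 24/5 = 208/5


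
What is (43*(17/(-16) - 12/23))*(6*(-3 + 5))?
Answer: -75207/92 ≈ -817.47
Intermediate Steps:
(43*(17/(-16) - 12/23))*(6*(-3 + 5)) = (43*(17*(-1/16) - 12*1/23))*(6*2) = (43*(-17/16 - 12/23))*12 = (43*(-583/368))*12 = -25069/368*12 = -75207/92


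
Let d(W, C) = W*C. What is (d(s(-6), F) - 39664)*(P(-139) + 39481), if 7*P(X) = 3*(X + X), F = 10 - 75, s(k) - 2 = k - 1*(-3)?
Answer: -1558690181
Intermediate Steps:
s(k) = 5 + k (s(k) = 2 + (k - 1*(-3)) = 2 + (k + 3) = 2 + (3 + k) = 5 + k)
F = -65
d(W, C) = C*W
P(X) = 6*X/7 (P(X) = (3*(X + X))/7 = (3*(2*X))/7 = (6*X)/7 = 6*X/7)
(d(s(-6), F) - 39664)*(P(-139) + 39481) = (-65*(5 - 6) - 39664)*((6/7)*(-139) + 39481) = (-65*(-1) - 39664)*(-834/7 + 39481) = (65 - 39664)*(275533/7) = -39599*275533/7 = -1558690181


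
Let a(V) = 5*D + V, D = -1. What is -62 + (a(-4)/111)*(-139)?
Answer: -1877/37 ≈ -50.730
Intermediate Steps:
a(V) = -5 + V (a(V) = 5*(-1) + V = -5 + V)
-62 + (a(-4)/111)*(-139) = -62 + ((-5 - 4)/111)*(-139) = -62 - 9*1/111*(-139) = -62 - 3/37*(-139) = -62 + 417/37 = -1877/37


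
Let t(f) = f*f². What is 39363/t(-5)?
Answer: -39363/125 ≈ -314.90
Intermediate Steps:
t(f) = f³
39363/t(-5) = 39363/((-5)³) = 39363/(-125) = 39363*(-1/125) = -39363/125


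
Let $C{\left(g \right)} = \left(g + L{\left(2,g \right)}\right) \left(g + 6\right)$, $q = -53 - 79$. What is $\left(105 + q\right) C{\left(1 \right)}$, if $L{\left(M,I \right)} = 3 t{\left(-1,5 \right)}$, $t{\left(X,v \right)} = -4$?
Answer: $2079$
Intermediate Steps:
$L{\left(M,I \right)} = -12$ ($L{\left(M,I \right)} = 3 \left(-4\right) = -12$)
$q = -132$
$C{\left(g \right)} = \left(-12 + g\right) \left(6 + g\right)$ ($C{\left(g \right)} = \left(g - 12\right) \left(g + 6\right) = \left(-12 + g\right) \left(6 + g\right)$)
$\left(105 + q\right) C{\left(1 \right)} = \left(105 - 132\right) \left(-72 + 1^{2} - 6\right) = - 27 \left(-72 + 1 - 6\right) = \left(-27\right) \left(-77\right) = 2079$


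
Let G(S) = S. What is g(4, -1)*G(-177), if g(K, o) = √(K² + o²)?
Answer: -177*√17 ≈ -729.79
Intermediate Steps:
g(4, -1)*G(-177) = √(4² + (-1)²)*(-177) = √(16 + 1)*(-177) = √17*(-177) = -177*√17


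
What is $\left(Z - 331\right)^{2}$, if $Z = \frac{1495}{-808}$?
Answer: $\frac{72330337249}{652864} \approx 1.1079 \cdot 10^{5}$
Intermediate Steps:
$Z = - \frac{1495}{808}$ ($Z = 1495 \left(- \frac{1}{808}\right) = - \frac{1495}{808} \approx -1.8502$)
$\left(Z - 331\right)^{2} = \left(- \frac{1495}{808} - 331\right)^{2} = \left(- \frac{268943}{808}\right)^{2} = \frac{72330337249}{652864}$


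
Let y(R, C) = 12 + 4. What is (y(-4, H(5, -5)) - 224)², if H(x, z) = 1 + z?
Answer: 43264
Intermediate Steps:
y(R, C) = 16
(y(-4, H(5, -5)) - 224)² = (16 - 224)² = (-208)² = 43264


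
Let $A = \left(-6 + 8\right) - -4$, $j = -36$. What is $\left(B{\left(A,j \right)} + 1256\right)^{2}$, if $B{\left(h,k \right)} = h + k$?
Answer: $1503076$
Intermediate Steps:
$A = 6$ ($A = 2 + 4 = 6$)
$\left(B{\left(A,j \right)} + 1256\right)^{2} = \left(\left(6 - 36\right) + 1256\right)^{2} = \left(-30 + 1256\right)^{2} = 1226^{2} = 1503076$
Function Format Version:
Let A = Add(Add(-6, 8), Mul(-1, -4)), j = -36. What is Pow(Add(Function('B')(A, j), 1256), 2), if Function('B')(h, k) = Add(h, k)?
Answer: 1503076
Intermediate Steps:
A = 6 (A = Add(2, 4) = 6)
Pow(Add(Function('B')(A, j), 1256), 2) = Pow(Add(Add(6, -36), 1256), 2) = Pow(Add(-30, 1256), 2) = Pow(1226, 2) = 1503076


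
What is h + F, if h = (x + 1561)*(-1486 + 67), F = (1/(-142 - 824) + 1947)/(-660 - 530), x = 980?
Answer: -4144874118461/1149540 ≈ -3.6057e+6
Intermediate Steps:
F = -1880801/1149540 (F = (1/(-966) + 1947)/(-1190) = (-1/966 + 1947)*(-1/1190) = (1880801/966)*(-1/1190) = -1880801/1149540 ≈ -1.6361)
h = -3605679 (h = (980 + 1561)*(-1486 + 67) = 2541*(-1419) = -3605679)
h + F = -3605679 - 1880801/1149540 = -4144874118461/1149540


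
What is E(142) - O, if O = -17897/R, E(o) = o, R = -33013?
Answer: 4669949/33013 ≈ 141.46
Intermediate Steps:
O = 17897/33013 (O = -17897/(-33013) = -17897*(-1/33013) = 17897/33013 ≈ 0.54212)
E(142) - O = 142 - 1*17897/33013 = 142 - 17897/33013 = 4669949/33013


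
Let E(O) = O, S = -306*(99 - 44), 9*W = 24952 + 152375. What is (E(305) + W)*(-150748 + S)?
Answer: -3352900624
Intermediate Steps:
W = 19703 (W = (24952 + 152375)/9 = (⅑)*177327 = 19703)
S = -16830 (S = -306*55 = -16830)
(E(305) + W)*(-150748 + S) = (305 + 19703)*(-150748 - 16830) = 20008*(-167578) = -3352900624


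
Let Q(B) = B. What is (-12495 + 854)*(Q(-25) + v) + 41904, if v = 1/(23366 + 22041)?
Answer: 15117295462/45407 ≈ 3.3293e+5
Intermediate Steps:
v = 1/45407 ≈ 2.2023e-5
(-12495 + 854)*(Q(-25) + v) + 41904 = (-12495 + 854)*(-25 + 1/45407) + 41904 = -11641*(-1135174/45407) + 41904 = 13214560534/45407 + 41904 = 15117295462/45407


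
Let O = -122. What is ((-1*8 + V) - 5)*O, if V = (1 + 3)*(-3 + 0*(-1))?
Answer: 3050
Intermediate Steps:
V = -12 (V = 4*(-3 + 0) = 4*(-3) = -12)
((-1*8 + V) - 5)*O = ((-1*8 - 12) - 5)*(-122) = ((-8 - 12) - 5)*(-122) = (-20 - 5)*(-122) = -25*(-122) = 3050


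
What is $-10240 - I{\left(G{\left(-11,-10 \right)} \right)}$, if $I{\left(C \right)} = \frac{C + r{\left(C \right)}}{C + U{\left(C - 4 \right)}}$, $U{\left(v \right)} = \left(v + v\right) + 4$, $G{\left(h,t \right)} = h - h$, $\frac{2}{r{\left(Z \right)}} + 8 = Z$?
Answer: $- \frac{163841}{16} \approx -10240.0$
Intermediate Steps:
$r{\left(Z \right)} = \frac{2}{-8 + Z}$
$G{\left(h,t \right)} = 0$
$U{\left(v \right)} = 4 + 2 v$ ($U{\left(v \right)} = 2 v + 4 = 4 + 2 v$)
$I{\left(C \right)} = \frac{C + \frac{2}{-8 + C}}{-4 + 3 C}$ ($I{\left(C \right)} = \frac{C + \frac{2}{-8 + C}}{C + \left(4 + 2 \left(C - 4\right)\right)} = \frac{C + \frac{2}{-8 + C}}{C + \left(4 + 2 \left(-4 + C\right)\right)} = \frac{C + \frac{2}{-8 + C}}{C + \left(4 + \left(-8 + 2 C\right)\right)} = \frac{C + \frac{2}{-8 + C}}{C + \left(-4 + 2 C\right)} = \frac{C + \frac{2}{-8 + C}}{-4 + 3 C}$)
$-10240 - I{\left(G{\left(-11,-10 \right)} \right)} = -10240 - \frac{2 + 0 \left(-8 + 0\right)}{\left(-8 + 0\right) \left(-4 + 3 \cdot 0\right)} = -10240 - \frac{2 + 0 \left(-8\right)}{\left(-8\right) \left(-4 + 0\right)} = -10240 - - \frac{2 + 0}{8 \left(-4\right)} = -10240 - \left(- \frac{1}{8}\right) \left(- \frac{1}{4}\right) 2 = -10240 - \frac{1}{16} = - \frac{163841}{16}$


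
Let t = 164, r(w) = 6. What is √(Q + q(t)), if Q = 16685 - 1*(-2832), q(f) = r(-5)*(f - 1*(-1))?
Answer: √20507 ≈ 143.20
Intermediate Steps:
q(f) = 6 + 6*f (q(f) = 6*(f - 1*(-1)) = 6*(f + 1) = 6*(1 + f) = 6 + 6*f)
Q = 19517 (Q = 16685 + 2832 = 19517)
√(Q + q(t)) = √(19517 + (6 + 6*164)) = √(19517 + (6 + 984)) = √(19517 + 990) = √20507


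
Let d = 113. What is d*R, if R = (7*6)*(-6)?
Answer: -28476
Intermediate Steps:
R = -252 (R = 42*(-6) = -252)
d*R = 113*(-252) = -28476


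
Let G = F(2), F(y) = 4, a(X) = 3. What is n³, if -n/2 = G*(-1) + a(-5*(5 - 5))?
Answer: 8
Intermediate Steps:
G = 4
n = 2 (n = -2*(4*(-1) + 3) = -2*(-4 + 3) = -2*(-1) = 2)
n³ = 2³ = 8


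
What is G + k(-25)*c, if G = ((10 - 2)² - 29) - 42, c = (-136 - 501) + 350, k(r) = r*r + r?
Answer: -172207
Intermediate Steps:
k(r) = r + r² (k(r) = r² + r = r + r²)
c = -287 (c = -637 + 350 = -287)
G = -7 (G = (8² - 29) - 42 = (64 - 29) - 42 = 35 - 42 = -7)
G + k(-25)*c = -7 - 25*(1 - 25)*(-287) = -7 - 25*(-24)*(-287) = -7 + 600*(-287) = -7 - 172200 = -172207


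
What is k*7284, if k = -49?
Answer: -356916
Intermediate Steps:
k*7284 = -49*7284 = -356916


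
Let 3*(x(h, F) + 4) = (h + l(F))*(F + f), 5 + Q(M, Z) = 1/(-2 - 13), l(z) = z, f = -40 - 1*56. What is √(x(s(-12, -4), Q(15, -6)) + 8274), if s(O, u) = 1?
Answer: √17024178/45 ≈ 91.690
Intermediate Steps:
f = -96 (f = -40 - 56 = -96)
Q(M, Z) = -76/15 (Q(M, Z) = -5 + 1/(-2 - 13) = -5 + 1/(-15) = -5 - 1/15 = -76/15)
x(h, F) = -4 + (-96 + F)*(F + h)/3 (x(h, F) = -4 + ((h + F)*(F - 96))/3 = -4 + ((F + h)*(-96 + F))/3 = -4 + ((-96 + F)*(F + h))/3 = -4 + (-96 + F)*(F + h)/3)
√(x(s(-12, -4), Q(15, -6)) + 8274) = √((-4 - 32*(-76/15) - 32*1 + (-76/15)²/3 + (⅓)*(-76/15)*1) + 8274) = √((-4 + 2432/15 - 32 + (⅓)*(5776/225) - 76/45) + 8274) = √((-4 + 2432/15 - 32 + 5776/675 - 76/45) + 8274) = √(89776/675 + 8274) = √(5674726/675) = √17024178/45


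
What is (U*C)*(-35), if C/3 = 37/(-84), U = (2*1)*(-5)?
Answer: -925/2 ≈ -462.50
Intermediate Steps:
U = -10 (U = 2*(-5) = -10)
C = -37/28 (C = 3*(37/(-84)) = 3*(37*(-1/84)) = 3*(-37/84) = -37/28 ≈ -1.3214)
(U*C)*(-35) = -10*(-37/28)*(-35) = (185/14)*(-35) = -925/2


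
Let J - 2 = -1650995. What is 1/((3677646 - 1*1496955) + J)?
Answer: 1/529698 ≈ 1.8879e-6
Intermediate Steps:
J = -1650993 (J = 2 - 1650995 = -1650993)
1/((3677646 - 1*1496955) + J) = 1/((3677646 - 1*1496955) - 1650993) = 1/((3677646 - 1496955) - 1650993) = 1/(2180691 - 1650993) = 1/529698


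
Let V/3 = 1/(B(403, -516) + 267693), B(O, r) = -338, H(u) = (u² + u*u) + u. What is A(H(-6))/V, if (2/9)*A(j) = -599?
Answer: -480436935/2 ≈ -2.4022e+8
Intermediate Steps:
H(u) = u + 2*u² (H(u) = (u² + u²) + u = 2*u² + u = u + 2*u²)
A(j) = -5391/2 (A(j) = (9/2)*(-599) = -5391/2)
V = 3/267355 (V = 3/(-338 + 267693) = 3/267355 ≈ 1.1221e-5)
A(H(-6))/V = -5391/(2*3/267355) = -5391/2*267355/3 = -480436935/2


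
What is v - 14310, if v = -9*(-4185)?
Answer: 23355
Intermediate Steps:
v = 37665
v - 14310 = 37665 - 14310 = 23355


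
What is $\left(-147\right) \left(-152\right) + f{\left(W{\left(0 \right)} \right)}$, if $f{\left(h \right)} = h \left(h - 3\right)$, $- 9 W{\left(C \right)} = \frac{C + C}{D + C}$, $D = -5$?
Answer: $22344$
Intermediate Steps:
$W{\left(C \right)} = - \frac{2 C}{9 \left(-5 + C\right)}$ ($W{\left(C \right)} = - \frac{\left(C + C\right) \frac{1}{-5 + C}}{9} = - \frac{2 C \frac{1}{-5 + C}}{9} = - \frac{2 C}{9 \left(-5 + C\right)}$)
$f{\left(h \right)} = h \left(-3 + h\right)$
$\left(-147\right) \left(-152\right) + f{\left(W{\left(0 \right)} \right)} = \left(-147\right) \left(-152\right) + \left(-2\right) 0 \frac{1}{-45 + 9 \cdot 0} \left(-3 - \frac{0}{-45 + 9 \cdot 0}\right) = 22344 + \left(-2\right) 0 \frac{1}{-45 + 0} \left(-3 - \frac{0}{-45 + 0}\right) = 22344 + \left(-2\right) 0 \frac{1}{-45} \left(-3 - \frac{0}{-45}\right) = 22344 + \left(-2\right) 0 \left(- \frac{1}{45}\right) \left(-3 - 0 \left(- \frac{1}{45}\right)\right) = 22344 + 0 \left(-3 + 0\right) = 22344 + 0 \left(-3\right) = 22344 + 0 = 22344$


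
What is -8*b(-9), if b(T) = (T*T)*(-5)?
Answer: 3240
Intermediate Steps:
b(T) = -5*T**2 (b(T) = T**2*(-5) = -5*T**2)
-8*b(-9) = -(-40)*(-9)**2 = -(-40)*81 = -8*(-405) = 3240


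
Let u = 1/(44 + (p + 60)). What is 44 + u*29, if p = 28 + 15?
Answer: 6497/147 ≈ 44.197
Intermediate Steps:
p = 43
u = 1/147 (u = 1/(44 + (43 + 60)) = 1/(44 + 103) = 1/147 ≈ 0.0068027)
44 + u*29 = 44 + (1/147)*29 = 44 + 29/147 = 6497/147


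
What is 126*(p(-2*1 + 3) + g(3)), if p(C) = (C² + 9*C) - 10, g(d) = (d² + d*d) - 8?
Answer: 1260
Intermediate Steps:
g(d) = -8 + 2*d² (g(d) = (d² + d²) - 8 = 2*d² - 8 = -8 + 2*d²)
p(C) = -10 + C² + 9*C
126*(p(-2*1 + 3) + g(3)) = 126*((-10 + (-2*1 + 3)² + 9*(-2*1 + 3)) + (-8 + 2*3²)) = 126*((-10 + (-2 + 3)² + 9*(-2 + 3)) + (-8 + 2*9)) = 126*((-10 + 1² + 9*1) + (-8 + 18)) = 126*((-10 + 1 + 9) + 10) = 126*(0 + 10) = 126*10 = 1260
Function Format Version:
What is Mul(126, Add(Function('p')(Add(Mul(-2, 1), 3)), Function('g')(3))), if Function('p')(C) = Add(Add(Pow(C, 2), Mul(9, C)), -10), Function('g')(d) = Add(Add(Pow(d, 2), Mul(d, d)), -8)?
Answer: 1260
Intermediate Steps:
Function('g')(d) = Add(-8, Mul(2, Pow(d, 2))) (Function('g')(d) = Add(Add(Pow(d, 2), Pow(d, 2)), -8) = Add(Mul(2, Pow(d, 2)), -8) = Add(-8, Mul(2, Pow(d, 2))))
Function('p')(C) = Add(-10, Pow(C, 2), Mul(9, C))
Mul(126, Add(Function('p')(Add(Mul(-2, 1), 3)), Function('g')(3))) = Mul(126, Add(Add(-10, Pow(Add(Mul(-2, 1), 3), 2), Mul(9, Add(Mul(-2, 1), 3))), Add(-8, Mul(2, Pow(3, 2))))) = Mul(126, Add(Add(-10, Pow(Add(-2, 3), 2), Mul(9, Add(-2, 3))), Add(-8, Mul(2, 9)))) = Mul(126, Add(Add(-10, Pow(1, 2), Mul(9, 1)), Add(-8, 18))) = Mul(126, Add(Add(-10, 1, 9), 10)) = Mul(126, Add(0, 10)) = Mul(126, 10) = 1260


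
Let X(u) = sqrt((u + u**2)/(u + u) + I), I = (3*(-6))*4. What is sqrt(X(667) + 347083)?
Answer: sqrt(347083 + sqrt(262)) ≈ 589.15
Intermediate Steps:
I = -72 (I = -18*4 = -72)
X(u) = sqrt(-72 + (u + u**2)/(2*u)) (X(u) = sqrt((u + u**2)/(u + u) - 72) = sqrt((u + u**2)/((2*u)) - 72) = sqrt((u + u**2)*(1/(2*u)) - 72) = sqrt((u + u**2)/(2*u) - 72) = sqrt(-72 + (u + u**2)/(2*u)))
sqrt(X(667) + 347083) = sqrt(sqrt(-286 + 2*667)/2 + 347083) = sqrt(sqrt(-286 + 1334)/2 + 347083) = sqrt(sqrt(1048)/2 + 347083) = sqrt((2*sqrt(262))/2 + 347083) = sqrt(sqrt(262) + 347083) = sqrt(347083 + sqrt(262))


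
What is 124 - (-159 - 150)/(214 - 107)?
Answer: 13577/107 ≈ 126.89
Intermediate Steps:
124 - (-159 - 150)/(214 - 107) = 124 - (-309)/107 = 124 - 1*(-309/107) = 124 + 309/107 = 13577/107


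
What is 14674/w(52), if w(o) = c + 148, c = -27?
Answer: 1334/11 ≈ 121.27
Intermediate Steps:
w(o) = 121 (w(o) = -27 + 148 = 121)
14674/w(52) = 14674/121 = 14674*(1/121) = 1334/11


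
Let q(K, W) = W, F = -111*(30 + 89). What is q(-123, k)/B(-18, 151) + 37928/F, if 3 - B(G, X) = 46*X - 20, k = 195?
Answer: -5411251/1866243 ≈ -2.8995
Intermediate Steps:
F = -13209 (F = -111*119 = -13209)
B(G, X) = 23 - 46*X (B(G, X) = 3 - (46*X - 20) = 3 - (-20 + 46*X) = 3 + (20 - 46*X) = 23 - 46*X)
q(-123, k)/B(-18, 151) + 37928/F = 195/(23 - 46*151) + 37928/(-13209) = 195/(23 - 6946) + 37928*(-1/13209) = 195/(-6923) - 37928/13209 = 195*(-1/6923) - 37928/13209 = -195/6923 - 37928/13209 = -5411251/1866243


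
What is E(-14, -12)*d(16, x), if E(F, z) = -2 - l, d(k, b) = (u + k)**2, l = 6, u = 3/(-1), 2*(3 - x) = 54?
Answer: -1352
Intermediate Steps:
x = -24 (x = 3 - 1/2*54 = 3 - 27 = -24)
u = -3 (u = 3*(-1) = -3)
d(k, b) = (-3 + k)**2
E(F, z) = -8 (E(F, z) = -2 - 1*6 = -2 - 6 = -8)
E(-14, -12)*d(16, x) = -8*(-3 + 16)**2 = -8*13**2 = -8*169 = -1352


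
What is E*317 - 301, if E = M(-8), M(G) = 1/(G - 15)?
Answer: -7240/23 ≈ -314.78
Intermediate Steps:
M(G) = 1/(-15 + G)
E = -1/23 (E = 1/(-15 - 8) = 1/(-23) = -1/23 ≈ -0.043478)
E*317 - 301 = -1/23*317 - 301 = -317/23 - 301 = -7240/23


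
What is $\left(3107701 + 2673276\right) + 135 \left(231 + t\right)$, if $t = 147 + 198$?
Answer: $5858737$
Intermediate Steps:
$t = 345$
$\left(3107701 + 2673276\right) + 135 \left(231 + t\right) = \left(3107701 + 2673276\right) + 135 \left(231 + 345\right) = 5780977 + 135 \cdot 576 = 5780977 + 77760 = 5858737$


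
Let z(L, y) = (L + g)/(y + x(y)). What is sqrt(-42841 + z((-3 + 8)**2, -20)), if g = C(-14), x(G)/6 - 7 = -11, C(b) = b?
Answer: I*sqrt(171365)/2 ≈ 206.98*I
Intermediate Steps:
x(G) = -24 (x(G) = 42 + 6*(-11) = 42 - 66 = -24)
g = -14
z(L, y) = (-14 + L)/(-24 + y) (z(L, y) = (L - 14)/(y - 24) = (-14 + L)/(-24 + y))
sqrt(-42841 + z((-3 + 8)**2, -20)) = sqrt(-42841 + (-14 + (-3 + 8)**2)/(-24 - 20)) = sqrt(-42841 + (-14 + 5**2)/(-44)) = sqrt(-42841 - (-14 + 25)/44) = sqrt(-42841 - 1/44*11) = sqrt(-42841 - 1/4) = sqrt(-171365/4) = I*sqrt(171365)/2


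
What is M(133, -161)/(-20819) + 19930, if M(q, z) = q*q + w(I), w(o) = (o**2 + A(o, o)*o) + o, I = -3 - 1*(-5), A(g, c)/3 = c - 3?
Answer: 414904981/20819 ≈ 19929.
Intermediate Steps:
A(g, c) = -9 + 3*c (A(g, c) = 3*(c - 3) = 3*(-3 + c) = -9 + 3*c)
I = 2 (I = -3 + 5 = 2)
w(o) = o + o**2 + o*(-9 + 3*o) (w(o) = (o**2 + (-9 + 3*o)*o) + o = (o**2 + o*(-9 + 3*o)) + o = o + o**2 + o*(-9 + 3*o))
M(q, z) = q**2 (M(q, z) = q*q + 4*2*(-2 + 2) = q**2 + 4*2*0 = q**2 + 0 = q**2)
M(133, -161)/(-20819) + 19930 = 133**2/(-20819) + 19930 = 17689*(-1/20819) + 19930 = -17689/20819 + 19930 = 414904981/20819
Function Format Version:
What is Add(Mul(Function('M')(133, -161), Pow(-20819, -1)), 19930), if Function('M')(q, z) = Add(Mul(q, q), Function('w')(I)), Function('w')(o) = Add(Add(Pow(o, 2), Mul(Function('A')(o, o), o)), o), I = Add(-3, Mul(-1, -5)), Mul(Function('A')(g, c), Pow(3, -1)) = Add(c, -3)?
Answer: Rational(414904981, 20819) ≈ 19929.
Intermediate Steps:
Function('A')(g, c) = Add(-9, Mul(3, c)) (Function('A')(g, c) = Mul(3, Add(c, -3)) = Mul(3, Add(-3, c)) = Add(-9, Mul(3, c)))
I = 2 (I = Add(-3, 5) = 2)
Function('w')(o) = Add(o, Pow(o, 2), Mul(o, Add(-9, Mul(3, o)))) (Function('w')(o) = Add(Add(Pow(o, 2), Mul(Add(-9, Mul(3, o)), o)), o) = Add(Add(Pow(o, 2), Mul(o, Add(-9, Mul(3, o)))), o) = Add(o, Pow(o, 2), Mul(o, Add(-9, Mul(3, o)))))
Function('M')(q, z) = Pow(q, 2) (Function('M')(q, z) = Add(Mul(q, q), Mul(4, 2, Add(-2, 2))) = Add(Pow(q, 2), Mul(4, 2, 0)) = Add(Pow(q, 2), 0) = Pow(q, 2))
Add(Mul(Function('M')(133, -161), Pow(-20819, -1)), 19930) = Add(Mul(Pow(133, 2), Pow(-20819, -1)), 19930) = Add(Mul(17689, Rational(-1, 20819)), 19930) = Add(Rational(-17689, 20819), 19930) = Rational(414904981, 20819)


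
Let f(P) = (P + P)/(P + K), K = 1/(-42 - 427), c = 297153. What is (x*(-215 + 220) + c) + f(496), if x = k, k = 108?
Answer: 69250703987/232623 ≈ 2.9770e+5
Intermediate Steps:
x = 108
K = -1/469 (K = 1/(-469) = -1/469 ≈ -0.0021322)
f(P) = 2*P/(-1/469 + P) (f(P) = (P + P)/(P - 1/469) = (2*P)/(-1/469 + P) = 2*P/(-1/469 + P))
(x*(-215 + 220) + c) + f(496) = (108*(-215 + 220) + 297153) + 938*496/(-1 + 469*496) = (108*5 + 297153) + 938*496/(-1 + 232624) = (540 + 297153) + 938*496/232623 = 297693 + 938*496*(1/232623) = 297693 + 465248/232623 = 69250703987/232623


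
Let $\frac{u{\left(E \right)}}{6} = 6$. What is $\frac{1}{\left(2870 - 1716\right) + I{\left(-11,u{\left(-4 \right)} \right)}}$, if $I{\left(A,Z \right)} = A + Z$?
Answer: $\frac{1}{1179} \approx 0.00084818$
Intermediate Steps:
$u{\left(E \right)} = 36$ ($u{\left(E \right)} = 6 \cdot 6 = 36$)
$\frac{1}{\left(2870 - 1716\right) + I{\left(-11,u{\left(-4 \right)} \right)}} = \frac{1}{\left(2870 - 1716\right) + \left(-11 + 36\right)} = \frac{1}{1154 + 25} = \frac{1}{1179}$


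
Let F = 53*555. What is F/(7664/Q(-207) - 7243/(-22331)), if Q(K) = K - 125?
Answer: -54519908295/42185027 ≈ -1292.4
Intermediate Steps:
F = 29415
Q(K) = -125 + K
F/(7664/Q(-207) - 7243/(-22331)) = 29415/(7664/(-125 - 207) - 7243/(-22331)) = 29415/(7664/(-332) - 7243*(-1/22331)) = 29415/(7664*(-1/332) + 7243/22331) = 29415/(-1916/83 + 7243/22331) = 29415/(-42185027/1853473) = 29415*(-1853473/42185027) = -54519908295/42185027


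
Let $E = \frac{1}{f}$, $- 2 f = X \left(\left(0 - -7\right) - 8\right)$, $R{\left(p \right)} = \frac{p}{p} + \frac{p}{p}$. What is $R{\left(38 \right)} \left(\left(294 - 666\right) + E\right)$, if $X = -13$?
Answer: $- \frac{9676}{13} \approx -744.31$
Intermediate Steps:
$R{\left(p \right)} = 2$ ($R{\left(p \right)} = 1 + 1 = 2$)
$f = - \frac{13}{2}$ ($f = - \frac{\left(-13\right) \left(\left(0 - -7\right) - 8\right)}{2} = - \frac{\left(-13\right) \left(\left(0 + 7\right) - 8\right)}{2} = - \frac{\left(-13\right) \left(7 - 8\right)}{2} = - \frac{\left(-13\right) \left(-1\right)}{2} = \left(- \frac{1}{2}\right) 13 = - \frac{13}{2} \approx -6.5$)
$E = - \frac{2}{13}$ ($E = \frac{1}{- \frac{13}{2}} = - \frac{2}{13} \approx -0.15385$)
$R{\left(38 \right)} \left(\left(294 - 666\right) + E\right) = 2 \left(\left(294 - 666\right) - \frac{2}{13}\right) = 2 \left(-372 - \frac{2}{13}\right) = 2 \left(- \frac{4838}{13}\right) = - \frac{9676}{13}$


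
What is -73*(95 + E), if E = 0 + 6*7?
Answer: -10001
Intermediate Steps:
E = 42 (E = 0 + 42 = 42)
-73*(95 + E) = -73*(95 + 42) = -73*137 = -10001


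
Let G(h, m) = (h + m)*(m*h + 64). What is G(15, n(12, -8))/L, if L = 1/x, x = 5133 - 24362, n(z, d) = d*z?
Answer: -2143187424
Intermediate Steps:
G(h, m) = (64 + h*m)*(h + m) (G(h, m) = (h + m)*(h*m + 64) = (h + m)*(64 + h*m) = (64 + h*m)*(h + m))
x = -19229
L = -1/19229 (L = 1/(-19229) = -1/19229 ≈ -5.2005e-5)
G(15, n(12, -8))/L = (64*15 + 64*(-8*12) + 15*(-8*12)² - 8*12*15²)/(-1/19229) = (960 + 64*(-96) + 15*(-96)² - 96*225)*(-19229) = (960 - 6144 + 15*9216 - 21600)*(-19229) = (960 - 6144 + 138240 - 21600)*(-19229) = 111456*(-19229) = -2143187424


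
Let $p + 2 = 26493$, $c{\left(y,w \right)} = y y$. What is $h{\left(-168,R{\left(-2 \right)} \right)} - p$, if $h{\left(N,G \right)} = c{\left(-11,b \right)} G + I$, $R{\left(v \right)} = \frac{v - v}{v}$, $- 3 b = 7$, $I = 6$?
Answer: $-26485$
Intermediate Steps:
$b = - \frac{7}{3}$ ($b = \left(- \frac{1}{3}\right) 7 = - \frac{7}{3} \approx -2.3333$)
$c{\left(y,w \right)} = y^{2}$
$R{\left(v \right)} = 0$ ($R{\left(v \right)} = \frac{0}{v} = 0$)
$h{\left(N,G \right)} = 6 + 121 G$ ($h{\left(N,G \right)} = \left(-11\right)^{2} G + 6 = 121 G + 6 = 6 + 121 G$)
$p = 26491$ ($p = -2 + 26493 = 26491$)
$h{\left(-168,R{\left(-2 \right)} \right)} - p = \left(6 + 121 \cdot 0\right) - 26491 = \left(6 + 0\right) - 26491 = 6 - 26491 = -26485$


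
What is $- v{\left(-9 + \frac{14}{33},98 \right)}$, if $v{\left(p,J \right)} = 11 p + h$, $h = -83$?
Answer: $\frac{532}{3} \approx 177.33$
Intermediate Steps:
$v{\left(p,J \right)} = -83 + 11 p$ ($v{\left(p,J \right)} = 11 p - 83 = -83 + 11 p$)
$- v{\left(-9 + \frac{14}{33},98 \right)} = - (-83 + 11 \left(-9 + \frac{14}{33}\right)) = - (-83 + 11 \left(- \frac{283}{33}\right)) = - (-83 - \frac{283}{3}) = \left(-1\right) \left(- \frac{532}{3}\right) = \frac{532}{3}$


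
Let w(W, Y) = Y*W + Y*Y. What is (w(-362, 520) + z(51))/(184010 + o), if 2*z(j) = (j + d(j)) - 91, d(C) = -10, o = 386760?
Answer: 16427/114154 ≈ 0.14390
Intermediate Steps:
z(j) = -101/2 + j/2 (z(j) = ((j - 10) - 91)/2 = ((-10 + j) - 91)/2 = (-101 + j)/2 = -101/2 + j/2)
w(W, Y) = Y² + W*Y (w(W, Y) = W*Y + Y² = Y² + W*Y)
(w(-362, 520) + z(51))/(184010 + o) = (520*(-362 + 520) + (-101/2 + (½)*51))/(184010 + 386760) = (520*158 + (-101/2 + 51/2))/570770 = (82160 - 25)*(1/570770) = 82135*(1/570770) = 16427/114154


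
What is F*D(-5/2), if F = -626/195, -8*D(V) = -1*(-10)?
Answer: 313/78 ≈ 4.0128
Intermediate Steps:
D(V) = -5/4 (D(V) = -(-1)*(-10)/8 = -⅛*10 = -5/4)
F = -626/195 (F = -626*1/195 = -626/195 ≈ -3.2103)
F*D(-5/2) = -626/195*(-5/4) = 313/78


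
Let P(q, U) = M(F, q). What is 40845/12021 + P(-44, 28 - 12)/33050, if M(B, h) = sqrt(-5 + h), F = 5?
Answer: 13615/4007 + 7*I/33050 ≈ 3.3978 + 0.0002118*I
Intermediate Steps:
P(q, U) = sqrt(-5 + q)
40845/12021 + P(-44, 28 - 12)/33050 = 40845/12021 + sqrt(-5 - 44)/33050 = 40845*(1/12021) + sqrt(-49)*(1/33050) = 13615/4007 + (7*I)*(1/33050) = 13615/4007 + 7*I/33050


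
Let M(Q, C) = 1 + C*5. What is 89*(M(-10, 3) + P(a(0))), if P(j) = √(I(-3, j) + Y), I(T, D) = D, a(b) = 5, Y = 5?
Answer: 1424 + 89*√10 ≈ 1705.4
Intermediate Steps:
M(Q, C) = 1 + 5*C
P(j) = √(5 + j) (P(j) = √(j + 5) = √(5 + j))
89*(M(-10, 3) + P(a(0))) = 89*((1 + 5*3) + √(5 + 5)) = 89*((1 + 15) + √10) = 89*(16 + √10) = 1424 + 89*√10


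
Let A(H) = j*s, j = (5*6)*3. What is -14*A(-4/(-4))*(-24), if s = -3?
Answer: -90720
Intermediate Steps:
j = 90 (j = 30*3 = 90)
A(H) = -270 (A(H) = 90*(-3) = -270)
-14*A(-4/(-4))*(-24) = -14*(-270)*(-24) = 3780*(-24) = -90720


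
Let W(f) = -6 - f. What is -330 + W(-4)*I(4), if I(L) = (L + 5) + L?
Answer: -356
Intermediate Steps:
I(L) = 5 + 2*L (I(L) = (5 + L) + L = 5 + 2*L)
-330 + W(-4)*I(4) = -330 + (-6 - 1*(-4))*(5 + 2*4) = -330 + (-6 + 4)*(5 + 8) = -330 - 2*13 = -330 - 26 = -356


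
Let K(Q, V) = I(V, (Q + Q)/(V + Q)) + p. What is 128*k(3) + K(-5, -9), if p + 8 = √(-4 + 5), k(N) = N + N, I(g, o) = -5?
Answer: 756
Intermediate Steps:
k(N) = 2*N
p = -7 (p = -8 + √(-4 + 5) = -8 + √1 = -8 + 1 = -7)
K(Q, V) = -12 (K(Q, V) = -5 - 7 = -12)
128*k(3) + K(-5, -9) = 128*(2*3) - 12 = 128*6 - 12 = 768 - 12 = 756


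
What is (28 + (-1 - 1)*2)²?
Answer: 576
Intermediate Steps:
(28 + (-1 - 1)*2)² = (28 - 2*2)² = (28 - 4)² = 24² = 576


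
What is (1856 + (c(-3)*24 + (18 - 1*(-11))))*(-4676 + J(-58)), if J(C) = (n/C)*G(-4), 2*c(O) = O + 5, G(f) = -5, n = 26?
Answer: -258743951/29 ≈ -8.9222e+6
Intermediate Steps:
c(O) = 5/2 + O/2 (c(O) = (O + 5)/2 = (5 + O)/2 = 5/2 + O/2)
J(C) = -130/C (J(C) = (26/C)*(-5) = -130/C)
(1856 + (c(-3)*24 + (18 - 1*(-11))))*(-4676 + J(-58)) = (1856 + ((5/2 + (½)*(-3))*24 + (18 - 1*(-11))))*(-4676 - 130/(-58)) = (1856 + ((5/2 - 3/2)*24 + (18 + 11)))*(-4676 - 130*(-1/58)) = (1856 + (1*24 + 29))*(-4676 + 65/29) = (1856 + (24 + 29))*(-135539/29) = (1856 + 53)*(-135539/29) = 1909*(-135539/29) = -258743951/29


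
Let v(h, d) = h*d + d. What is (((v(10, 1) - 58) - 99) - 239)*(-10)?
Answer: 3850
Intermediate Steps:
v(h, d) = d + d*h (v(h, d) = d*h + d = d + d*h)
(((v(10, 1) - 58) - 99) - 239)*(-10) = (((1*(1 + 10) - 58) - 99) - 239)*(-10) = (((1*11 - 58) - 99) - 239)*(-10) = (((11 - 58) - 99) - 239)*(-10) = ((-47 - 99) - 239)*(-10) = (-146 - 239)*(-10) = -385*(-10) = 3850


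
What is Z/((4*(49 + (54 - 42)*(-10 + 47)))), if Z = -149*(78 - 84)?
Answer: 447/986 ≈ 0.45335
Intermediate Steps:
Z = 894 (Z = -149*(-6) = 894)
Z/((4*(49 + (54 - 42)*(-10 + 47)))) = 894/((4*(49 + (54 - 42)*(-10 + 47)))) = 894/((4*(49 + 12*37))) = 894/((4*(49 + 444))) = 894/((4*493)) = 894/1972 = 894*(1/1972) = 447/986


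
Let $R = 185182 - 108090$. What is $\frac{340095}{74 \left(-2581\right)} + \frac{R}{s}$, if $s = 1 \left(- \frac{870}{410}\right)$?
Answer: $- \frac{20817864677}{572982} \approx -36333.0$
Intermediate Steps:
$R = 77092$ ($R = 185182 - 108090 = 77092$)
$s = - \frac{87}{41}$ ($s = 1 \left(\left(-870\right) \frac{1}{410}\right) = 1 \left(- \frac{87}{41}\right) = - \frac{87}{41} \approx -2.122$)
$\frac{340095}{74 \left(-2581\right)} + \frac{R}{s} = \frac{340095}{74 \left(-2581\right)} + \frac{77092}{- \frac{87}{41}} = \frac{340095}{-190994} + 77092 \left(- \frac{41}{87}\right) = 340095 \left(- \frac{1}{190994}\right) - \frac{3160772}{87} = - \frac{340095}{190994} - \frac{3160772}{87} = - \frac{20817864677}{572982}$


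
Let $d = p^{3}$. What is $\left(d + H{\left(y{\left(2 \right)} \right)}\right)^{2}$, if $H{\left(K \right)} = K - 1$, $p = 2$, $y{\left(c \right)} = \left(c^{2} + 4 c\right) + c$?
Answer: $441$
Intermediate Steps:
$y{\left(c \right)} = c^{2} + 5 c$
$d = 8$ ($d = 2^{3} = 8$)
$H{\left(K \right)} = -1 + K$
$\left(d + H{\left(y{\left(2 \right)} \right)}\right)^{2} = \left(8 - \left(1 - 2 \left(5 + 2\right)\right)\right)^{2} = \left(8 + \left(-1 + 2 \cdot 7\right)\right)^{2} = \left(8 + \left(-1 + 14\right)\right)^{2} = \left(8 + 13\right)^{2} = 21^{2} = 441$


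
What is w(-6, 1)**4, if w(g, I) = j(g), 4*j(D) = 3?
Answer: 81/256 ≈ 0.31641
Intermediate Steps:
j(D) = 3/4 (j(D) = (1/4)*3 = 3/4)
w(g, I) = 3/4
w(-6, 1)**4 = (3/4)**4 = 81/256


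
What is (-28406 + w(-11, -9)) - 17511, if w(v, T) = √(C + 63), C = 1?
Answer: -45909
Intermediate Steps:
w(v, T) = 8 (w(v, T) = √(1 + 63) = √64 = 8)
(-28406 + w(-11, -9)) - 17511 = (-28406 + 8) - 17511 = -28398 - 17511 = -45909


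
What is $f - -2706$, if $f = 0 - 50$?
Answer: $2656$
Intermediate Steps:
$f = -50$ ($f = 0 - 50 = -50$)
$f - -2706 = -50 - -2706 = -50 + 2706 = 2656$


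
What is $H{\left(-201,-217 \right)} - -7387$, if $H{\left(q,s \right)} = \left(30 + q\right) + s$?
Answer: $6999$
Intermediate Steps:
$H{\left(q,s \right)} = 30 + q + s$
$H{\left(-201,-217 \right)} - -7387 = \left(30 - 201 - 217\right) - -7387 = -388 + 7387 = 6999$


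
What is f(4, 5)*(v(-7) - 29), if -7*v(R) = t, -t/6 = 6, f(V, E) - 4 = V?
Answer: -1336/7 ≈ -190.86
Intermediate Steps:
f(V, E) = 4 + V
t = -36 (t = -6*6 = -36)
v(R) = 36/7 (v(R) = -1/7*(-36) = 36/7)
f(4, 5)*(v(-7) - 29) = (4 + 4)*(36/7 - 29) = 8*(-167/7) = -1336/7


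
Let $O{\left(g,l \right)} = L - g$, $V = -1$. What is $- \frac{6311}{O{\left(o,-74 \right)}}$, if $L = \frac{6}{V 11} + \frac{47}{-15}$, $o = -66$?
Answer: $- \frac{1041315}{10283} \approx -101.27$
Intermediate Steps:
$L = - \frac{607}{165}$ ($L = \frac{6}{\left(-1\right) 11} + \frac{47}{-15} = \frac{6}{-11} + 47 \left(- \frac{1}{15}\right) = 6 \left(- \frac{1}{11}\right) - \frac{47}{15} = - \frac{6}{11} - \frac{47}{15} = - \frac{607}{165} \approx -3.6788$)
$O{\left(g,l \right)} = - \frac{607}{165} - g$
$- \frac{6311}{O{\left(o,-74 \right)}} = - \frac{6311}{- \frac{607}{165} - -66} = - \frac{6311}{- \frac{607}{165} + 66} = - \frac{6311}{\frac{10283}{165}} = \left(-6311\right) \frac{165}{10283} = - \frac{1041315}{10283}$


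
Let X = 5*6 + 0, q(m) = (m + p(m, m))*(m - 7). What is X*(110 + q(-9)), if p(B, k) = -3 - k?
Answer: 4740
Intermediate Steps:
q(m) = 21 - 3*m (q(m) = (m + (-3 - m))*(m - 7) = -3*(-7 + m) = 21 - 3*m)
X = 30 (X = 30 + 0 = 30)
X*(110 + q(-9)) = 30*(110 + (21 - 3*(-9))) = 30*(110 + (21 + 27)) = 30*(110 + 48) = 30*158 = 4740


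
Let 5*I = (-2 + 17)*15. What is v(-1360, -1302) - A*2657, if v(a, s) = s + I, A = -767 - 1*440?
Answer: 3205742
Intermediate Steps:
A = -1207 (A = -767 - 440 = -1207)
I = 45 (I = ((-2 + 17)*15)/5 = (15*15)/5 = (1/5)*225 = 45)
v(a, s) = 45 + s (v(a, s) = s + 45 = 45 + s)
v(-1360, -1302) - A*2657 = (45 - 1302) - (-1207)*2657 = -1257 - 1*(-3206999) = -1257 + 3206999 = 3205742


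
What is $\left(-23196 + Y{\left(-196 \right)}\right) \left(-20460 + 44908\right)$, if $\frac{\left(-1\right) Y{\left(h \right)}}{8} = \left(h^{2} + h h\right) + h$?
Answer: $-15555871232$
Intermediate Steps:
$Y{\left(h \right)} = - 16 h^{2} - 8 h$ ($Y{\left(h \right)} = - 8 \left(\left(h^{2} + h h\right) + h\right) = - 8 \left(\left(h^{2} + h^{2}\right) + h\right) = - 8 \left(2 h^{2} + h\right) = - 8 \left(h + 2 h^{2}\right) = - 16 h^{2} - 8 h$)
$\left(-23196 + Y{\left(-196 \right)}\right) \left(-20460 + 44908\right) = \left(-23196 - - 1568 \left(1 + 2 \left(-196\right)\right)\right) \left(-20460 + 44908\right) = \left(-23196 - - 1568 \left(1 - 392\right)\right) 24448 = \left(-23196 - \left(-1568\right) \left(-391\right)\right) 24448 = \left(-23196 - 613088\right) 24448 = \left(-636284\right) 24448 = -15555871232$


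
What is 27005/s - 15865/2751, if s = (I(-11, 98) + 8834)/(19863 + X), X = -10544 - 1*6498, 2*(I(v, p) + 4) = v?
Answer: 139622812775/16184133 ≈ 8627.1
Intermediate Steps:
I(v, p) = -4 + v/2
X = -17042 (X = -10544 - 6498 = -17042)
s = 17649/5642 (s = ((-4 + (½)*(-11)) + 8834)/(19863 - 17042) = ((-4 - 11/2) + 8834)/2821 = (-19/2 + 8834)*(1/2821) = (17649/2)*(1/2821) = 17649/5642 ≈ 3.1281)
27005/s - 15865/2751 = 27005/(17649/5642) - 15865/2751 = 27005*(5642/17649) - 15865*1/2751 = 152362210/17649 - 15865/2751 = 139622812775/16184133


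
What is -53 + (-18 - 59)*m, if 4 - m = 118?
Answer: 8725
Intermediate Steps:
m = -114 (m = 4 - 1*118 = 4 - 118 = -114)
-53 + (-18 - 59)*m = -53 + (-18 - 59)*(-114) = -53 - 77*(-114) = -53 + 8778 = 8725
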